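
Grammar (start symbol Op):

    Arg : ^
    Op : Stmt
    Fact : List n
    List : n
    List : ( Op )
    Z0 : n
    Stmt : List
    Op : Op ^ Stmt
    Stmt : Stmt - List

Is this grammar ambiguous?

(Arg, Fact, Z0 are unreachable from Op, so their rules don't affect L(Op).) The grammar is stratified — Op handles '^' (left-recursive), Stmt handles '-', List atoms. Each operator has a fixed associativity and precedence level, so every string has one parse.

Unambiguous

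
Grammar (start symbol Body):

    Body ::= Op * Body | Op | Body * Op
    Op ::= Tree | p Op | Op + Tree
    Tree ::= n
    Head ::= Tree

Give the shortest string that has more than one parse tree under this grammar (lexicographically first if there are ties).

n * n

length 1: no string has ≥2 trees
length 2: no string has ≥2 trees
length 3: n * n has 2 parse trees

Two derivations of n * n:
  Body ⇒ Op * Body ⇒ Tree * Body ⇒ n * Body ⇒ n * Op ⇒ n * Tree ⇒ n * n
  Body ⇒ Body * Op ⇒ Op * Op ⇒ Tree * Op ⇒ n * Op ⇒ n * Tree ⇒ n * n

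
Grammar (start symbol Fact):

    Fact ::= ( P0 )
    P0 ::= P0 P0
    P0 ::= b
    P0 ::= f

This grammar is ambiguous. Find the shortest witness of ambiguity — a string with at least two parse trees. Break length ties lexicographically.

( b b b )

length 3: no string has ≥2 trees
length 4: no string has ≥2 trees
length 5: ( b b b ) has 2 parse trees

Two derivations of ( b b b ):
  Fact ⇒ ( P0 ) ⇒ ( P0 P0 ) ⇒ ( P0 P0 P0 ) ⇒ ( b P0 P0 ) ⇒ ( b b P0 ) ⇒ ( b b b )
  Fact ⇒ ( P0 ) ⇒ ( P0 P0 ) ⇒ ( b P0 ) ⇒ ( b P0 P0 ) ⇒ ( b b P0 ) ⇒ ( b b b )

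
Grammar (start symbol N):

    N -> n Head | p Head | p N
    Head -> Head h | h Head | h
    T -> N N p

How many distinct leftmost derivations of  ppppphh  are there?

2

Parse trees for ppppphh:
  [N p [N p [N p [N p [N p [Head [Head h] h]]]]]]
  [N p [N p [N p [N p [N p [Head h [Head h]]]]]]]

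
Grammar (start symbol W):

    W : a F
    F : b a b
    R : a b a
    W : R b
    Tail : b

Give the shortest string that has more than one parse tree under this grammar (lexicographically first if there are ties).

length 4: a b a b has 2 parse trees

Two derivations of a b a b:
  W ⇒ a F ⇒ a b a b
  W ⇒ R b ⇒ a b a b

a b a b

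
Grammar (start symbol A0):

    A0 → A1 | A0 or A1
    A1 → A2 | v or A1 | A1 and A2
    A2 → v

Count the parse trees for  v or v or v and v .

Parse trees for v or v or v and v:
  [A0 [A1 v or [A1 v or [A1 [A1 [A2 v]] and [A2 v]]]]]
  [A0 [A1 v or [A1 [A1 v or [A1 [A2 v]]] and [A2 v]]]]
  [A0 [A1 [A1 v or [A1 v or [A1 [A2 v]]]] and [A2 v]]]
  [A0 [A0 [A1 [A2 v]]] or [A1 v or [A1 [A1 [A2 v]] and [A2 v]]]]
  [A0 [A0 [A1 [A2 v]]] or [A1 [A1 v or [A1 [A2 v]]] and [A2 v]]]
  [A0 [A0 [A1 v or [A1 [A2 v]]]] or [A1 [A1 [A2 v]] and [A2 v]]]
  [A0 [A0 [A0 [A1 [A2 v]]] or [A1 [A2 v]]] or [A1 [A1 [A2 v]] and [A2 v]]]

7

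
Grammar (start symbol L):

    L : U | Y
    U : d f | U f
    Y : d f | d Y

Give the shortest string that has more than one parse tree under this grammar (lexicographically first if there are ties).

length 2: d f has 2 parse trees

Two derivations of d f:
  L ⇒ U ⇒ d f
  L ⇒ Y ⇒ d f

d f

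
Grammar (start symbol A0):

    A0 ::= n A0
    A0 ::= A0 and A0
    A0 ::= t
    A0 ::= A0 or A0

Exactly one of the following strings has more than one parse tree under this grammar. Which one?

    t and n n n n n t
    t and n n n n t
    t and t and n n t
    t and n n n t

t and n n n n n t: 1 tree
t and n n n n t: 1 tree
t and t and n n t: 2 trees
t and n n n t: 1 tree

t and t and n n t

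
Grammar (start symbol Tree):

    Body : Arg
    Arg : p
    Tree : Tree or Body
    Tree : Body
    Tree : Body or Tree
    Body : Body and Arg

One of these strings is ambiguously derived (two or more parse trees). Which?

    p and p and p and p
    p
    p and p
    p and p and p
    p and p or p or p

p and p and p and p: 1 tree
p: 1 tree
p and p: 1 tree
p and p and p: 1 tree
p and p or p or p: 4 trees

p and p or p or p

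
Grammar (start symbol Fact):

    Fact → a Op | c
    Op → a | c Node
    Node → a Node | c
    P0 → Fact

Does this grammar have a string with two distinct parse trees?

Unambiguous

Only Fact, Op, Node are reachable from Fact; ignoring the rest: The reachable rules are right-linear with at most one rule per (nonterminal, next-terminal) pair. Each input token forces the next rule, so parsing is deterministic.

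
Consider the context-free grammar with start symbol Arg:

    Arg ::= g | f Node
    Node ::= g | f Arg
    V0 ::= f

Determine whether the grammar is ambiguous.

Unambiguous

(V0 is unreachable from Arg, so its rules don't affect L(Arg).) The reachable rules are right-linear with at most one rule per (nonterminal, next-terminal) pair. Each input token forces the next rule, so parsing is deterministic.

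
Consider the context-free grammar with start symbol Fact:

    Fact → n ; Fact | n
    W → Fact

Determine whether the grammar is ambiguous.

Only Fact is reachable from Fact; ignoring the rest: Right-recursive list with a separator: after each atom, whether the separator follows determines the rule. One parse per string.

Unambiguous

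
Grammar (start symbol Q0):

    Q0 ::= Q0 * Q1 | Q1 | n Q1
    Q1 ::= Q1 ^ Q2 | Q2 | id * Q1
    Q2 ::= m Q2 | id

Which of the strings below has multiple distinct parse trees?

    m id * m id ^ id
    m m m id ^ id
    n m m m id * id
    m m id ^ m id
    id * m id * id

m id * m id ^ id: 1 tree
m m m id ^ id: 1 tree
n m m m id * id: 1 tree
m m id ^ m id: 1 tree
id * m id * id: 2 trees

id * m id * id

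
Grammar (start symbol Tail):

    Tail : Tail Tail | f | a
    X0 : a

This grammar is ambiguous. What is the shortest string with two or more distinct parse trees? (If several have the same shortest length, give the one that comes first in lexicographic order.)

length 1: no string has ≥2 trees
length 2: no string has ≥2 trees
length 3: a a a has 2 parse trees

Two derivations of a a a:
  Tail ⇒ Tail Tail ⇒ Tail Tail Tail ⇒ a Tail Tail ⇒ a a Tail ⇒ a a a
  Tail ⇒ Tail Tail ⇒ a Tail ⇒ a Tail Tail ⇒ a a Tail ⇒ a a a

a a a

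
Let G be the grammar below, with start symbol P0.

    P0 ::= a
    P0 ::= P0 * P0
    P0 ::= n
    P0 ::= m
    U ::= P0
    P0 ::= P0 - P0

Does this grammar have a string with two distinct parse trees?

Witness: a * a * a

Derivation 1: P0 ⇒ P0 * P0 ⇒ a * P0 ⇒ a * P0 * P0 ⇒ a * a * P0 ⇒ a * a * a
Derivation 2: P0 ⇒ P0 * P0 ⇒ P0 * P0 * P0 ⇒ a * P0 * P0 ⇒ a * a * P0 ⇒ a * a * a

Two distinct leftmost derivations for the same string.

Ambiguous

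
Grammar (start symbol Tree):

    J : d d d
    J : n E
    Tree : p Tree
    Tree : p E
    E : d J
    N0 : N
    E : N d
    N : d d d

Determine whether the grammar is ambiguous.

Ambiguous

Witness: p d d d d

Derivation 1: Tree ⇒ p E ⇒ p d J ⇒ p d d d d
Derivation 2: Tree ⇒ p E ⇒ p N d ⇒ p d d d d

Two distinct leftmost derivations for the same string.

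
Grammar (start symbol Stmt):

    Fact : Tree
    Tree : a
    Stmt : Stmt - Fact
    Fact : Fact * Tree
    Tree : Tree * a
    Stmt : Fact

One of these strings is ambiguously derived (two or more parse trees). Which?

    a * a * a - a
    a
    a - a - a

a * a * a - a

a * a * a - a: 4 trees
a: 1 tree
a - a - a: 1 tree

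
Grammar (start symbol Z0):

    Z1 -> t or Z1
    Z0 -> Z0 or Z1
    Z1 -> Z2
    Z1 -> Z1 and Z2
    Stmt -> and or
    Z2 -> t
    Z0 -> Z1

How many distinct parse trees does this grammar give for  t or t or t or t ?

Parse trees for t or t or t or t:
  [Z0 [Z0 [Z1 [Z2 t]]] or [Z1 t or [Z1 t or [Z1 [Z2 t]]]]]
  [Z0 [Z0 [Z0 [Z1 [Z2 t]]] or [Z1 [Z2 t]]] or [Z1 t or [Z1 [Z2 t]]]]
  [Z0 [Z0 [Z1 t or [Z1 [Z2 t]]]] or [Z1 t or [Z1 [Z2 t]]]]
  [Z0 [Z0 [Z0 [Z1 [Z2 t]]] or [Z1 t or [Z1 [Z2 t]]]] or [Z1 [Z2 t]]]
  [Z0 [Z0 [Z0 [Z0 [Z1 [Z2 t]]] or [Z1 [Z2 t]]] or [Z1 [Z2 t]]] or [Z1 [Z2 t]]]
  [Z0 [Z0 [Z0 [Z1 t or [Z1 [Z2 t]]]] or [Z1 [Z2 t]]] or [Z1 [Z2 t]]]
  [Z0 [Z0 [Z1 t or [Z1 t or [Z1 [Z2 t]]]]] or [Z1 [Z2 t]]]
  [Z0 [Z1 t or [Z1 t or [Z1 t or [Z1 [Z2 t]]]]]]

8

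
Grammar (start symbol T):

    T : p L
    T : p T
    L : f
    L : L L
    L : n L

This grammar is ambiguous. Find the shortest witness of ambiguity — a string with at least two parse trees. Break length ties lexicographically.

p f f f

length 2: no string has ≥2 trees
length 3: no string has ≥2 trees
length 4: p f f f has 2 parse trees

Two derivations of p f f f:
  T ⇒ p L ⇒ p L L ⇒ p f L ⇒ p f L L ⇒ p f f L ⇒ p f f f
  T ⇒ p L ⇒ p L L ⇒ p L L L ⇒ p f L L ⇒ p f f L ⇒ p f f f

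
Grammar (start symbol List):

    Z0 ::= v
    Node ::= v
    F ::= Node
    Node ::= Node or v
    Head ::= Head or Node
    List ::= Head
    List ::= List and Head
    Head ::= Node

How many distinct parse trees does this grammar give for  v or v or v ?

Parse trees for v or v or v:
  [List [Head [Head [Node v]] or [Node [Node v] or v]]]
  [List [Head [Head [Head [Node v]] or [Node v]] or [Node v]]]
  [List [Head [Head [Node [Node v] or v]] or [Node v]]]
  [List [Head [Node [Node [Node v] or v] or v]]]

4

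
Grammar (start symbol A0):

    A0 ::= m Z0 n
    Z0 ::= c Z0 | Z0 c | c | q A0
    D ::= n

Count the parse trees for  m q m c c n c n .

Parse trees for m q m c c n c n:
  [A0 m [Z0 [Z0 q [A0 m [Z0 c [Z0 c]] n]] c] n]
  [A0 m [Z0 [Z0 q [A0 m [Z0 [Z0 c] c] n]] c] n]

2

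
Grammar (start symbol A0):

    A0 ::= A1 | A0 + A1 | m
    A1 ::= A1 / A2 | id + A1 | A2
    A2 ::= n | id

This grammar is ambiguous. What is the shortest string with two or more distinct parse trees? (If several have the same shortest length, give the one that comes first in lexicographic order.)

length 1: no string has ≥2 trees
length 3: id + id has 2 parse trees

Two derivations of id + id:
  A0 ⇒ A1 ⇒ id + A1 ⇒ id + A2 ⇒ id + id
  A0 ⇒ A0 + A1 ⇒ A1 + A1 ⇒ A2 + A1 ⇒ id + A1 ⇒ id + A2 ⇒ id + id

id + id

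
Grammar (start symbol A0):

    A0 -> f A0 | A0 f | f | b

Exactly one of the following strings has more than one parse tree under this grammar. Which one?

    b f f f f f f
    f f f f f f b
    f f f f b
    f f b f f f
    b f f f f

b f f f f f f: 1 tree
f f f f f f b: 1 tree
f f f f b: 1 tree
f f b f f f: 10 trees
b f f f f: 1 tree

f f b f f f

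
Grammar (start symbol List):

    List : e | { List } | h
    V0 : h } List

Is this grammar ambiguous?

(V0 is unreachable from List, so its rules don't affect L(List).) L(List) is { openⁿ atom closeⁿ : n ≥ 0 }. The bracket depth fixes n, and the derivation is forced at every step.

Unambiguous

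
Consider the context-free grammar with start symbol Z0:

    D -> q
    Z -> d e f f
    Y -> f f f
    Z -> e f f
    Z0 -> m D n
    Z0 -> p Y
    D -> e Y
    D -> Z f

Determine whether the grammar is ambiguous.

Ambiguous

Witness: m e f f f n

Derivation 1: Z0 ⇒ m D n ⇒ m e Y n ⇒ m e f f f n
Derivation 2: Z0 ⇒ m D n ⇒ m Z f n ⇒ m e f f f n

Two distinct leftmost derivations for the same string.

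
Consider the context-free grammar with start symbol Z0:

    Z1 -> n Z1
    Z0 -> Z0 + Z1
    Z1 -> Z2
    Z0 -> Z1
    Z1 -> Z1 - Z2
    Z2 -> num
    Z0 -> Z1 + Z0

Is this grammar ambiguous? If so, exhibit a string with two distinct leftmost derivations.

Witness: num + num

Derivation 1: Z0 ⇒ Z0 + Z1 ⇒ Z1 + Z1 ⇒ Z2 + Z1 ⇒ num + Z1 ⇒ num + Z2 ⇒ num + num
Derivation 2: Z0 ⇒ Z1 + Z0 ⇒ Z2 + Z0 ⇒ num + Z0 ⇒ num + Z1 ⇒ num + Z2 ⇒ num + num

Two distinct leftmost derivations for the same string.

Ambiguous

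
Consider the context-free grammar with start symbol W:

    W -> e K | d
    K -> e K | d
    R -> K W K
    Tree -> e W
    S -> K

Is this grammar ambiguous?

Only W, K are reachable from W; ignoring the rest: Each reachable nonterminal has at most one production per leading terminal, and all productions are right-linear; the derivation is determined token-by-token.

Unambiguous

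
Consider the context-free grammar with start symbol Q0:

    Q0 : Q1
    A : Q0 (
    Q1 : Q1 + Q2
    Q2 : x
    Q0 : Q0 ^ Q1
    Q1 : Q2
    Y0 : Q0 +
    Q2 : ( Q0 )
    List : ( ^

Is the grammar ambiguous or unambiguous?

Unambiguous

(A, Y0, List are unreachable from Q0, so their rules don't affect L(Q0).) The grammar is stratified — Q0 handles '^' (left-recursive), Q1 handles '+', Q2 atoms. Each operator has a fixed associativity and precedence level, so every string has one parse.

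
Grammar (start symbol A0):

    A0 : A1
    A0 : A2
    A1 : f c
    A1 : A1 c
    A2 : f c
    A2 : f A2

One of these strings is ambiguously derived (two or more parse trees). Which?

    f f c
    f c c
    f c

f f c: 1 tree
f c c: 1 tree
f c: 2 trees

f c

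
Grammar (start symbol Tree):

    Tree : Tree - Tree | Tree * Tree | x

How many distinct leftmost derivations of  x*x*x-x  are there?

5

Parse trees for x*x*x-x:
  [Tree [Tree [Tree x] * [Tree [Tree x] * [Tree x]]] - [Tree x]]
  [Tree [Tree [Tree [Tree x] * [Tree x]] * [Tree x]] - [Tree x]]
  [Tree [Tree x] * [Tree [Tree [Tree x] * [Tree x]] - [Tree x]]]
  [Tree [Tree x] * [Tree [Tree x] * [Tree [Tree x] - [Tree x]]]]
  [Tree [Tree [Tree x] * [Tree x]] * [Tree [Tree x] - [Tree x]]]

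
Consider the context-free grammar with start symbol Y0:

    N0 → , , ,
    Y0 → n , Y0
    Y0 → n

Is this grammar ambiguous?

Only Y0 is reachable from Y0; ignoring the rest: Right-recursive list with a separator: after each atom, whether the separator follows determines the rule. One parse per string.

Unambiguous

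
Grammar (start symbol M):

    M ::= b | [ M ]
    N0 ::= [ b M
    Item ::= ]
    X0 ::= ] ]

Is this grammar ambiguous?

Unambiguous

Only M is reachable from M; ignoring the rest: L(M) is { openⁿ atom closeⁿ : n ≥ 0 }. The bracket depth fixes n, and the derivation is forced at every step.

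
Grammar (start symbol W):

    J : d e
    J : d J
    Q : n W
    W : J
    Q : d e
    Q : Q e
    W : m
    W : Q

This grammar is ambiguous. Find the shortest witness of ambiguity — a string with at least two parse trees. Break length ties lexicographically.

length 1: no string has ≥2 trees
length 2: d e has 2 parse trees

Two derivations of d e:
  W ⇒ J ⇒ d e
  W ⇒ Q ⇒ d e

d e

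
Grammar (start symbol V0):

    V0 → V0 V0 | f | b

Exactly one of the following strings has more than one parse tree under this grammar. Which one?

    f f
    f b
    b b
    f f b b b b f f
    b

f f: 1 tree
f b: 1 tree
b b: 1 tree
f f b b b b f f: 429 trees
b: 1 tree

f f b b b b f f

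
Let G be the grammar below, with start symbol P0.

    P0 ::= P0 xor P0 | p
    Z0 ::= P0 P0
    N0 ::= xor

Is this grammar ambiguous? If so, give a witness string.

Witness: p xor p xor p

Derivation 1: P0 ⇒ P0 xor P0 ⇒ P0 xor P0 xor P0 ⇒ p xor P0 xor P0 ⇒ p xor p xor P0 ⇒ p xor p xor p
Derivation 2: P0 ⇒ P0 xor P0 ⇒ p xor P0 ⇒ p xor P0 xor P0 ⇒ p xor p xor P0 ⇒ p xor p xor p

Two distinct leftmost derivations for the same string.

Ambiguous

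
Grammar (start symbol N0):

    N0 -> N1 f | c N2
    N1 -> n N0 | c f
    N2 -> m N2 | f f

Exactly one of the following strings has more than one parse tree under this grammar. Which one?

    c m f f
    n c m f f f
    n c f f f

n c f f f

c m f f: 1 tree
n c m f f f: 1 tree
n c f f f: 2 trees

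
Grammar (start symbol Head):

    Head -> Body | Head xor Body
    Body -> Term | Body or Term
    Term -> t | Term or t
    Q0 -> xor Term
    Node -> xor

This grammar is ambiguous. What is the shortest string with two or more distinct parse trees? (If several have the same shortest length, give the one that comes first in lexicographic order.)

length 1: no string has ≥2 trees
length 3: t or t has 2 parse trees

Two derivations of t or t:
  Head ⇒ Body ⇒ Term ⇒ Term or t ⇒ t or t
  Head ⇒ Body ⇒ Body or Term ⇒ Term or Term ⇒ t or Term ⇒ t or t

t or t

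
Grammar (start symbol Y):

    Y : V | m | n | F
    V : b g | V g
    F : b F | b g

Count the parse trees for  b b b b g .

1

Parse trees for b b b b g:
  [Y [F b [F b [F b [F b g]]]]]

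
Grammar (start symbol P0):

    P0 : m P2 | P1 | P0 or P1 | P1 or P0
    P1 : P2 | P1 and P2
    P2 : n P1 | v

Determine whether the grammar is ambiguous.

Witness: v or v

Derivation 1: P0 ⇒ P0 or P1 ⇒ P1 or P1 ⇒ P2 or P1 ⇒ v or P1 ⇒ v or P2 ⇒ v or v
Derivation 2: P0 ⇒ P1 or P0 ⇒ P2 or P0 ⇒ v or P0 ⇒ v or P1 ⇒ v or P2 ⇒ v or v

Two distinct leftmost derivations for the same string.

Ambiguous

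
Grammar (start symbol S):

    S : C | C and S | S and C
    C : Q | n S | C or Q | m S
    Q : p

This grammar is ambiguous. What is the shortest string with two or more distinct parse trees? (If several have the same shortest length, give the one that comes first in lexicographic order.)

p and p

length 1: no string has ≥2 trees
length 2: no string has ≥2 trees
length 3: p and p has 2 parse trees

Two derivations of p and p:
  S ⇒ C and S ⇒ Q and S ⇒ p and S ⇒ p and C ⇒ p and Q ⇒ p and p
  S ⇒ S and C ⇒ C and C ⇒ Q and C ⇒ p and C ⇒ p and Q ⇒ p and p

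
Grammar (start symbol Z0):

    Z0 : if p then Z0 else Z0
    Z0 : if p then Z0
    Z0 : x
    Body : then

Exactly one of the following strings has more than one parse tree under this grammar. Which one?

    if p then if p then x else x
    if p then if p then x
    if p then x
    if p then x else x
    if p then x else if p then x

if p then if p then x else x: 2 trees
if p then if p then x: 1 tree
if p then x: 1 tree
if p then x else x: 1 tree
if p then x else if p then x: 1 tree

if p then if p then x else x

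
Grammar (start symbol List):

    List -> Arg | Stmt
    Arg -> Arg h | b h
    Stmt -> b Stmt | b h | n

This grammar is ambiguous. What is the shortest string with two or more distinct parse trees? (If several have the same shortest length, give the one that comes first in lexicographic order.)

length 1: no string has ≥2 trees
length 2: b h has 2 parse trees

Two derivations of b h:
  List ⇒ Arg ⇒ b h
  List ⇒ Stmt ⇒ b h

b h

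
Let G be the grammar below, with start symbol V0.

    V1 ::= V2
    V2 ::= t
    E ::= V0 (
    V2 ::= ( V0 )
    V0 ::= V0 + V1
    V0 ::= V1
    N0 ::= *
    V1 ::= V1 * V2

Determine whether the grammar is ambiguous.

Only V0, V1, V2 are reachable from V0; ignoring the rest: This is a standard precedence ladder (V0 over V1 over V2), with each level left-recursive on its own operator ('+' at V0, '*' at V1). That structure is LR(1), hence unambiguous.

Unambiguous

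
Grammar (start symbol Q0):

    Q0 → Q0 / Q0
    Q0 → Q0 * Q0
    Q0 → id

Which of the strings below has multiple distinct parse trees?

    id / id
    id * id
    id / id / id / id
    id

id / id: 1 tree
id * id: 1 tree
id / id / id / id: 5 trees
id: 1 tree

id / id / id / id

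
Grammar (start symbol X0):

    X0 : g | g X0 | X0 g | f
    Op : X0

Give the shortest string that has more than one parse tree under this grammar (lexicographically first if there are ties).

length 1: no string has ≥2 trees
length 2: g g has 2 parse trees

Two derivations of g g:
  X0 ⇒ g X0 ⇒ g g
  X0 ⇒ X0 g ⇒ g g

g g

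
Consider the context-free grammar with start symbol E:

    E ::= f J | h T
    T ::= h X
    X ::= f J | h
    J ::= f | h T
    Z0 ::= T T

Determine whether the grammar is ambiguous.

Unambiguous

Only E, T, X, J are reachable from E; ignoring the rest: Each reachable nonterminal has at most one production per leading terminal, and all productions are right-linear; the derivation is determined token-by-token.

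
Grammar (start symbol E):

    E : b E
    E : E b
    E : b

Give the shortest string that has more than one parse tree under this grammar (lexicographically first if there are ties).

length 1: no string has ≥2 trees
length 2: b b has 2 parse trees

Two derivations of b b:
  E ⇒ b E ⇒ b b
  E ⇒ E b ⇒ b b

b b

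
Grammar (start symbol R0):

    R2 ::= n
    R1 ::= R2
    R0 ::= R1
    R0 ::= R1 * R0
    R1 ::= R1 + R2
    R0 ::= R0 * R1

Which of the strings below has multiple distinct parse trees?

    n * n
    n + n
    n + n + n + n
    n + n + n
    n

n * n

n * n: 2 trees
n + n: 1 tree
n + n + n + n: 1 tree
n + n + n: 1 tree
n: 1 tree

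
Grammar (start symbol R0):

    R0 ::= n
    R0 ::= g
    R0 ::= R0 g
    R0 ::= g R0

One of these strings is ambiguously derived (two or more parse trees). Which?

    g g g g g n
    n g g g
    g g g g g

g g g g g n: 1 tree
n g g g: 1 tree
g g g g g: 16 trees

g g g g g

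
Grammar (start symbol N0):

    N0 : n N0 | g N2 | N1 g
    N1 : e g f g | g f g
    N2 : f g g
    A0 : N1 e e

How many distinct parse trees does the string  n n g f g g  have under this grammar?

2

Parse trees for n n g f g g:
  [N0 n [N0 n [N0 g [N2 f g g]]]]
  [N0 n [N0 n [N0 [N1 g f g] g]]]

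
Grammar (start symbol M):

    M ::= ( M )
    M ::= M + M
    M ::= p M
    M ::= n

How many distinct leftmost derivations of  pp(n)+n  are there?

3

Parse trees for pp(n)+n:
  [M [M p [M p [M ( [M n] )]]] + [M n]]
  [M p [M [M p [M ( [M n] )]] + [M n]]]
  [M p [M p [M [M ( [M n] )] + [M n]]]]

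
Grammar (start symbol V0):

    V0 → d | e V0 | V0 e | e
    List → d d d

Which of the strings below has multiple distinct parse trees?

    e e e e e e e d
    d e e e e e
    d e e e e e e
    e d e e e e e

e e e e e e e d: 1 tree
d e e e e e: 1 tree
d e e e e e e: 1 tree
e d e e e e e: 6 trees

e d e e e e e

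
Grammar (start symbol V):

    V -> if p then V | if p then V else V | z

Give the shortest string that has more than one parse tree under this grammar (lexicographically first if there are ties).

if p then if p then z else z

length 1: no string has ≥2 trees
length 4: no string has ≥2 trees
length 6: no string has ≥2 trees
length 7: no string has ≥2 trees
length 9: if p then if p then z else z has 2 parse trees

Two derivations of if p then if p then z else z:
  V ⇒ if p then V ⇒ if p then if p then V else V ⇒ if p then if p then z else V ⇒ if p then if p then z else z
  V ⇒ if p then V else V ⇒ if p then if p then V else V ⇒ if p then if p then z else V ⇒ if p then if p then z else z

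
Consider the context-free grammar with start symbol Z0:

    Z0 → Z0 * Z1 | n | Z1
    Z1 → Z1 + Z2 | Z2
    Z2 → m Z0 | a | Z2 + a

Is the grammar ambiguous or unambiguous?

Witness: a + a

Derivation 1: Z0 ⇒ Z1 ⇒ Z1 + Z2 ⇒ Z2 + Z2 ⇒ a + Z2 ⇒ a + a
Derivation 2: Z0 ⇒ Z1 ⇒ Z2 ⇒ Z2 + a ⇒ a + a

Two distinct leftmost derivations for the same string.

Ambiguous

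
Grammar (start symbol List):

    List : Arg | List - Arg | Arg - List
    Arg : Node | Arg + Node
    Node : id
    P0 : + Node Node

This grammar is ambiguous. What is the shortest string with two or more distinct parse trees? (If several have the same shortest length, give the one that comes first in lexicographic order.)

length 1: no string has ≥2 trees
length 3: id - id has 2 parse trees

Two derivations of id - id:
  List ⇒ List - Arg ⇒ Arg - Arg ⇒ Node - Arg ⇒ id - Arg ⇒ id - Node ⇒ id - id
  List ⇒ Arg - List ⇒ Node - List ⇒ id - List ⇒ id - Arg ⇒ id - Node ⇒ id - id

id - id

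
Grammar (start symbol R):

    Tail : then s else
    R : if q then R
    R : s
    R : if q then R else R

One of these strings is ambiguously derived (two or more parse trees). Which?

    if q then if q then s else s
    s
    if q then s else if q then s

if q then if q then s else s

if q then if q then s else s: 2 trees
s: 1 tree
if q then s else if q then s: 1 tree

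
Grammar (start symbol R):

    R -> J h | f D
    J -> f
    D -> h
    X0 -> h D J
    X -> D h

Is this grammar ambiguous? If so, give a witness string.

Witness: f h

Derivation 1: R ⇒ J h ⇒ f h
Derivation 2: R ⇒ f D ⇒ f h

Two distinct leftmost derivations for the same string.

Ambiguous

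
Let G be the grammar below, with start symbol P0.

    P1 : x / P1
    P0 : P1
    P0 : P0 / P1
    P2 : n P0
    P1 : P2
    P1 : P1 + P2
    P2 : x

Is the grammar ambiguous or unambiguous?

Ambiguous

Witness: x / x

Derivation 1: P0 ⇒ P1 ⇒ x / P1 ⇒ x / P2 ⇒ x / x
Derivation 2: P0 ⇒ P0 / P1 ⇒ P1 / P1 ⇒ P2 / P1 ⇒ x / P1 ⇒ x / P2 ⇒ x / x

Two distinct leftmost derivations for the same string.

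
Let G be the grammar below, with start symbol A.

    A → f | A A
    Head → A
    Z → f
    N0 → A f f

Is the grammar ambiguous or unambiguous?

Witness: f f f

Derivation 1: A ⇒ A A ⇒ f A ⇒ f A A ⇒ f f A ⇒ f f f
Derivation 2: A ⇒ A A ⇒ A A A ⇒ f A A ⇒ f f A ⇒ f f f

Two distinct leftmost derivations for the same string.

Ambiguous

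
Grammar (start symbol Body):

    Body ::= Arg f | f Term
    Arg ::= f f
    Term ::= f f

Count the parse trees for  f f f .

Parse trees for f f f:
  [Body [Arg f f] f]
  [Body f [Term f f]]

2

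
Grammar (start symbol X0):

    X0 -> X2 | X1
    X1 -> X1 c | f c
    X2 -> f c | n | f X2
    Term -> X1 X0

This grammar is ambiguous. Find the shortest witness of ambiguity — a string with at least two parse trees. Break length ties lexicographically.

length 1: no string has ≥2 trees
length 2: f c has 2 parse trees

Two derivations of f c:
  X0 ⇒ X2 ⇒ f c
  X0 ⇒ X1 ⇒ f c

f c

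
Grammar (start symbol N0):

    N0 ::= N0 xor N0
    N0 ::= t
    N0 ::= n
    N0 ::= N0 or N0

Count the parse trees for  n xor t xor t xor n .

5

Parse trees for n xor t xor t xor n:
  [N0 [N0 n] xor [N0 [N0 t] xor [N0 [N0 t] xor [N0 n]]]]
  [N0 [N0 n] xor [N0 [N0 [N0 t] xor [N0 t]] xor [N0 n]]]
  [N0 [N0 [N0 n] xor [N0 t]] xor [N0 [N0 t] xor [N0 n]]]
  [N0 [N0 [N0 n] xor [N0 [N0 t] xor [N0 t]]] xor [N0 n]]
  [N0 [N0 [N0 [N0 n] xor [N0 t]] xor [N0 t]] xor [N0 n]]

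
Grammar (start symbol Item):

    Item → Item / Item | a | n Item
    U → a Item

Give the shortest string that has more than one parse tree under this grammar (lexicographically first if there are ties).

n a / a

length 1: no string has ≥2 trees
length 2: no string has ≥2 trees
length 3: no string has ≥2 trees
length 4: n a / a has 2 parse trees

Two derivations of n a / a:
  Item ⇒ Item / Item ⇒ n Item / Item ⇒ n a / Item ⇒ n a / a
  Item ⇒ n Item ⇒ n Item / Item ⇒ n a / Item ⇒ n a / a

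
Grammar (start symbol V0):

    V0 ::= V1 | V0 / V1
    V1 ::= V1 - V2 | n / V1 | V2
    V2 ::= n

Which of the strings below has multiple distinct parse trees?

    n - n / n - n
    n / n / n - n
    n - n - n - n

n - n / n - n: 1 tree
n / n / n - n: 7 trees
n - n - n - n: 1 tree

n / n / n - n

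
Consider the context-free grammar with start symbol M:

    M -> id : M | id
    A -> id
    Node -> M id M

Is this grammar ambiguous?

Unambiguous

Only M is reachable from M; ignoring the rest: Right-recursive list with a separator: after each atom, whether the separator follows determines the rule. One parse per string.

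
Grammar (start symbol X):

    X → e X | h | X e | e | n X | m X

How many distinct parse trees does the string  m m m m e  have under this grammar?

Parse trees for m m m m e:
  [X m [X m [X m [X m [X e]]]]]

1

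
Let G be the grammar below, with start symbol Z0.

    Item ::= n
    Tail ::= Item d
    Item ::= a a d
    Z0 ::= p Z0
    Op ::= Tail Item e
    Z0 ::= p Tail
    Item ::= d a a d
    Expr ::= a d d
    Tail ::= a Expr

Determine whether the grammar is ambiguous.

Witness: p a a d d

Derivation 1: Z0 ⇒ p Tail ⇒ p Item d ⇒ p a a d d
Derivation 2: Z0 ⇒ p Tail ⇒ p a Expr ⇒ p a a d d

Two distinct leftmost derivations for the same string.

Ambiguous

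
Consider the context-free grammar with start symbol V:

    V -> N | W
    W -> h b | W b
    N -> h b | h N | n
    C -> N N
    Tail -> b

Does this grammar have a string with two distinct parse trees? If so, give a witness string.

Ambiguous

Witness: h b

Derivation 1: V ⇒ N ⇒ h b
Derivation 2: V ⇒ W ⇒ h b

Two distinct leftmost derivations for the same string.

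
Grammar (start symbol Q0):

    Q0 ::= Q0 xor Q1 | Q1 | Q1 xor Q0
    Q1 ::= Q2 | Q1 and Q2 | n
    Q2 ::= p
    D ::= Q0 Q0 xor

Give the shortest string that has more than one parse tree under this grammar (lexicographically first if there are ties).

n xor n

length 1: no string has ≥2 trees
length 3: n xor n has 2 parse trees

Two derivations of n xor n:
  Q0 ⇒ Q0 xor Q1 ⇒ Q1 xor Q1 ⇒ n xor Q1 ⇒ n xor n
  Q0 ⇒ Q1 xor Q0 ⇒ n xor Q0 ⇒ n xor Q1 ⇒ n xor n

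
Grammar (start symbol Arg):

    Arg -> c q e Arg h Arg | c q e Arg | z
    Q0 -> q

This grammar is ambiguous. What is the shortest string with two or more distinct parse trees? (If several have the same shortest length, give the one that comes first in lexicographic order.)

length 1: no string has ≥2 trees
length 4: no string has ≥2 trees
length 6: no string has ≥2 trees
length 7: no string has ≥2 trees
length 9: c q e c q e z h z has 2 parse trees

Two derivations of c q e c q e z h z:
  Arg ⇒ c q e Arg h Arg ⇒ c q e c q e Arg h Arg ⇒ c q e c q e z h Arg ⇒ c q e c q e z h z
  Arg ⇒ c q e Arg ⇒ c q e c q e Arg h Arg ⇒ c q e c q e z h Arg ⇒ c q e c q e z h z

c q e c q e z h z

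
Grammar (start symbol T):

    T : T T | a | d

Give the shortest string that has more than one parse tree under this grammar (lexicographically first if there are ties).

a a a

length 1: no string has ≥2 trees
length 2: no string has ≥2 trees
length 3: a a a has 2 parse trees

Two derivations of a a a:
  T ⇒ T T ⇒ T T T ⇒ a T T ⇒ a a T ⇒ a a a
  T ⇒ T T ⇒ a T ⇒ a T T ⇒ a a T ⇒ a a a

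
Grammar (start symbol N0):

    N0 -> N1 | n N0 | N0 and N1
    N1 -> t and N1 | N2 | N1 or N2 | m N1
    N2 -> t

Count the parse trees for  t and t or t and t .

3

Parse trees for t and t or t and t:
  [N0 [N0 [N1 t and [N1 [N1 [N2 t]] or [N2 t]]]] and [N1 [N2 t]]]
  [N0 [N0 [N1 [N1 t and [N1 [N2 t]]] or [N2 t]]] and [N1 [N2 t]]]
  [N0 [N0 [N0 [N1 [N2 t]]] and [N1 [N1 [N2 t]] or [N2 t]]] and [N1 [N2 t]]]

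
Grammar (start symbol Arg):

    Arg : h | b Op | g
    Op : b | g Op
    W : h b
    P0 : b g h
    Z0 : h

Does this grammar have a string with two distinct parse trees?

Unambiguous

Only Arg, Op are reachable from Arg; ignoring the rest: Each reachable nonterminal has at most one production per leading terminal, and all productions are right-linear; the derivation is determined token-by-token.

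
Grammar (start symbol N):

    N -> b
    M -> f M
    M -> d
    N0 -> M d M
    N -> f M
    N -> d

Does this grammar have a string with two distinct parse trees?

Unambiguous

Only N, M are reachable from N; ignoring the rest: Restricted to the reachable nonterminals, every rule has the form A → t or A → t B, and no two rules for the same A share a first terminal. The grammar encodes a DFA — one run per string.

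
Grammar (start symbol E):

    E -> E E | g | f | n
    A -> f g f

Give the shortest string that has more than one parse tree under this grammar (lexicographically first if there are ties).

length 1: no string has ≥2 trees
length 2: no string has ≥2 trees
length 3: f f f has 2 parse trees

Two derivations of f f f:
  E ⇒ E E ⇒ E E E ⇒ f E E ⇒ f f E ⇒ f f f
  E ⇒ E E ⇒ f E ⇒ f E E ⇒ f f E ⇒ f f f

f f f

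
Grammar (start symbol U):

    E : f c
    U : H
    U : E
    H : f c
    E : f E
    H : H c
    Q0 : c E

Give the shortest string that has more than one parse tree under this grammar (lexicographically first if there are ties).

length 2: f c has 2 parse trees

Two derivations of f c:
  U ⇒ H ⇒ f c
  U ⇒ E ⇒ f c

f c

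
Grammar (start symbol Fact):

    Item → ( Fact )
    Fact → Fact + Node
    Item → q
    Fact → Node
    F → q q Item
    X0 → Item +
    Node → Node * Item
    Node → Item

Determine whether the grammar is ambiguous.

Unambiguous

Only Fact, Node, Item are reachable from Fact; ignoring the rest: This is a standard precedence ladder (Fact over Node over Item), with each level left-recursive on its own operator ('+' at Fact, '*' at Node). That structure is LR(1), hence unambiguous.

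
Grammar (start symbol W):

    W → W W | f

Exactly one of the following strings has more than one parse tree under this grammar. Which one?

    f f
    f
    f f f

f f f

f f: 1 tree
f: 1 tree
f f f: 2 trees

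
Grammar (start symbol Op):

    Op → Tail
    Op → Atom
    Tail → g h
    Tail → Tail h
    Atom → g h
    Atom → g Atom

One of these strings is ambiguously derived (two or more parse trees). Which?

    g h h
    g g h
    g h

g h

g h h: 1 tree
g g h: 1 tree
g h: 2 trees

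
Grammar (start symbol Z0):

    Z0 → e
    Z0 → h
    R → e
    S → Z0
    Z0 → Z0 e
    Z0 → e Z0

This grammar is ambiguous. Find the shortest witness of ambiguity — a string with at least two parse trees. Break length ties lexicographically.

e e

length 1: no string has ≥2 trees
length 2: e e has 2 parse trees

Two derivations of e e:
  Z0 ⇒ Z0 e ⇒ e e
  Z0 ⇒ e Z0 ⇒ e e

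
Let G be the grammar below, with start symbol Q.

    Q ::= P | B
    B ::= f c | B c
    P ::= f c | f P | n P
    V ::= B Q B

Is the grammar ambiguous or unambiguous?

Ambiguous

Witness: f c

Derivation 1: Q ⇒ P ⇒ f c
Derivation 2: Q ⇒ B ⇒ f c

Two distinct leftmost derivations for the same string.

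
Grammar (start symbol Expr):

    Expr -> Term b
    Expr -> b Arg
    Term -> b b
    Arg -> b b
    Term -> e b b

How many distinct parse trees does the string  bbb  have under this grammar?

Parse trees for bbb:
  [Expr [Term b b] b]
  [Expr b [Arg b b]]

2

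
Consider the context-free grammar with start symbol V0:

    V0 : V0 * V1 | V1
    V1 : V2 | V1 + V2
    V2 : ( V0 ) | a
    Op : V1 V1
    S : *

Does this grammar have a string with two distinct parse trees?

Only V0, V1, V2 are reachable from V0; ignoring the rest: V0 → V0 * V1 | V1  ;  V1 → V1 + V2 | V2  — a left-associative chain with V2 at the bottom. Each string factors uniquely by precedence.

Unambiguous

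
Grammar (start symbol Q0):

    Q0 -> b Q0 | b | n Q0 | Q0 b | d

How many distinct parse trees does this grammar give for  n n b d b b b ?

Parse trees for n n b d b b b (showing first 6 of 20):
  [Q0 n [Q0 n [Q0 b [Q0 [Q0 [Q0 [Q0 d] b] b] b]]]]
  [Q0 n [Q0 n [Q0 [Q0 b [Q0 [Q0 [Q0 d] b] b]] b]]]
  [Q0 n [Q0 n [Q0 [Q0 [Q0 b [Q0 [Q0 d] b]] b] b]]]
  [Q0 n [Q0 n [Q0 [Q0 [Q0 [Q0 b [Q0 d]] b] b] b]]]
  [Q0 n [Q0 [Q0 n [Q0 b [Q0 [Q0 [Q0 d] b] b]]] b]]
  [Q0 n [Q0 [Q0 n [Q0 [Q0 b [Q0 [Q0 d] b]] b]] b]]

20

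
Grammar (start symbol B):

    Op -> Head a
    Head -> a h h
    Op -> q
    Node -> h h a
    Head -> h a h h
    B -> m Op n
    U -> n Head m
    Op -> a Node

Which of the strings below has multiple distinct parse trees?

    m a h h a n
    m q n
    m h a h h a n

m a h h a n

m a h h a n: 2 trees
m q n: 1 tree
m h a h h a n: 1 tree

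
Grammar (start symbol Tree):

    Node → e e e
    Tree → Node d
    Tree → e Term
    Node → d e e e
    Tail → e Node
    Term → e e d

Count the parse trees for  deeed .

Parse trees for deeed:
  [Tree [Node d e e e] d]

1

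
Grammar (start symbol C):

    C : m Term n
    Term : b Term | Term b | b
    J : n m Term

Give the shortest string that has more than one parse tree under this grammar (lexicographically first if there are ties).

m b b n

length 3: no string has ≥2 trees
length 4: m b b n has 2 parse trees

Two derivations of m b b n:
  C ⇒ m Term n ⇒ m b Term n ⇒ m b b n
  C ⇒ m Term n ⇒ m Term b n ⇒ m b b n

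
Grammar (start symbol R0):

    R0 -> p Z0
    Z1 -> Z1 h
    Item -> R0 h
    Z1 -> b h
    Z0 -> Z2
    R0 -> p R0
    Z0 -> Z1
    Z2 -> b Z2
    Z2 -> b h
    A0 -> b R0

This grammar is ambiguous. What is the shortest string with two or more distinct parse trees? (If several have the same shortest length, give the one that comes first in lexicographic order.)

p b h

length 3: p b h has 2 parse trees

Two derivations of p b h:
  R0 ⇒ p Z0 ⇒ p Z2 ⇒ p b h
  R0 ⇒ p Z0 ⇒ p Z1 ⇒ p b h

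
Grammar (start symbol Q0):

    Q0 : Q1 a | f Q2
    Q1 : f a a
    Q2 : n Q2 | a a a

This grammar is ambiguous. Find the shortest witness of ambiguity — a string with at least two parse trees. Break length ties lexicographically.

f a a a

length 4: f a a a has 2 parse trees

Two derivations of f a a a:
  Q0 ⇒ Q1 a ⇒ f a a a
  Q0 ⇒ f Q2 ⇒ f a a a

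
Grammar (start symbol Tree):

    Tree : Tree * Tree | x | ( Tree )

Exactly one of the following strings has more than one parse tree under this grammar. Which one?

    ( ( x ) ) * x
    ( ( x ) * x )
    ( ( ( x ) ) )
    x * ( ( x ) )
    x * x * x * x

( ( x ) ) * x: 1 tree
( ( x ) * x ): 1 tree
( ( ( x ) ) ): 1 tree
x * ( ( x ) ): 1 tree
x * x * x * x: 5 trees

x * x * x * x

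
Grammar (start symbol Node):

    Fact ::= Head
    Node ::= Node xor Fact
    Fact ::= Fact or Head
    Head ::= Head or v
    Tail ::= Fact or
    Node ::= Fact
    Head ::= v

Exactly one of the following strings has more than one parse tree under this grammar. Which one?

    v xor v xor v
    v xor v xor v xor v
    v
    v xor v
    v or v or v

v or v or v

v xor v xor v: 1 tree
v xor v xor v xor v: 1 tree
v: 1 tree
v xor v: 1 tree
v or v or v: 4 trees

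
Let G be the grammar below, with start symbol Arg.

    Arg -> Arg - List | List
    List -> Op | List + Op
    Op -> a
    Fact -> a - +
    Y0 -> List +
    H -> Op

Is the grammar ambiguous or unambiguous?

Only Arg, List, Op are reachable from Arg; ignoring the rest: The grammar is stratified — Arg handles '-' (left-recursive), List handles '+', Op atoms. Each operator has a fixed associativity and precedence level, so every string has one parse.

Unambiguous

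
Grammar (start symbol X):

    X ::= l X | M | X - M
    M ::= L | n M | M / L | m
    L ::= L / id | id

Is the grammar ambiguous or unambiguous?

Ambiguous

Witness: id / id

Derivation 1: X ⇒ M ⇒ L ⇒ L / id ⇒ id / id
Derivation 2: X ⇒ M ⇒ M / L ⇒ L / L ⇒ id / L ⇒ id / id

Two distinct leftmost derivations for the same string.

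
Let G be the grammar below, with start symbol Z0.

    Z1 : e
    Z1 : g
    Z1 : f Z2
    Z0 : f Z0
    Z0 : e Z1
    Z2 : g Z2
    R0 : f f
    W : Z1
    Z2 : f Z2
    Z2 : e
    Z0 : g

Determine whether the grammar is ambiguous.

Only Z0, Z1, Z2 are reachable from Z0; ignoring the rest: The reachable rules are right-linear with at most one rule per (nonterminal, next-terminal) pair. Each input token forces the next rule, so parsing is deterministic.

Unambiguous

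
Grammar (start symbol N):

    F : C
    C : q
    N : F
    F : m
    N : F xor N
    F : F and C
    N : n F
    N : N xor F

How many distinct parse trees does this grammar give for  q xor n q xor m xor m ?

3

Parse trees for q xor n q xor m xor m:
  [N [F [C q]] xor [N [N [N n [F [C q]]] xor [F m]] xor [F m]]]
  [N [N [F [C q]] xor [N [N n [F [C q]]] xor [F m]]] xor [F m]]
  [N [N [N [F [C q]] xor [N n [F [C q]]]] xor [F m]] xor [F m]]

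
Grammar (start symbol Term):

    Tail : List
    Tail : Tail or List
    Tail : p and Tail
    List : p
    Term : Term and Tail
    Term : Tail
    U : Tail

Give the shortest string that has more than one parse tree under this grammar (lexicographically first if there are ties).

length 1: no string has ≥2 trees
length 3: p and p has 2 parse trees

Two derivations of p and p:
  Term ⇒ Term and Tail ⇒ Tail and Tail ⇒ List and Tail ⇒ p and Tail ⇒ p and List ⇒ p and p
  Term ⇒ Tail ⇒ p and Tail ⇒ p and List ⇒ p and p

p and p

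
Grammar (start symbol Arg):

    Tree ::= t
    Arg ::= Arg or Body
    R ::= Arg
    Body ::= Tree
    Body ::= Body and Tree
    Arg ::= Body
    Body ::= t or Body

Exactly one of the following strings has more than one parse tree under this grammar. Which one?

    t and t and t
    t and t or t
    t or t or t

t and t and t: 1 tree
t and t or t: 1 tree
t or t or t: 4 trees

t or t or t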